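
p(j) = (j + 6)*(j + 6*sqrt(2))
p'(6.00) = 26.49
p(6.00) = 173.82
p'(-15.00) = -15.51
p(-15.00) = 58.63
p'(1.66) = 17.81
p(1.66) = 77.71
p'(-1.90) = 10.69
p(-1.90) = 27.00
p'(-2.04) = 10.41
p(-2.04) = 25.52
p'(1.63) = 17.75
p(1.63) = 77.18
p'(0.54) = 15.57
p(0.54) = 59.03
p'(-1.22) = 12.05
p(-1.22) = 34.73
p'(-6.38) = 1.73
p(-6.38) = -0.80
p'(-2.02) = 10.45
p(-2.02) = 25.73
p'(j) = 2*j + 6 + 6*sqrt(2)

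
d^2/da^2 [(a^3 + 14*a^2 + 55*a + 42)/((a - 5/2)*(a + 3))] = 4*(223*a^3 + 1719*a^2 + 5877*a + 5277)/(8*a^6 + 12*a^5 - 174*a^4 - 179*a^3 + 1305*a^2 + 675*a - 3375)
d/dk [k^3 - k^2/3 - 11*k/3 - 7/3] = 3*k^2 - 2*k/3 - 11/3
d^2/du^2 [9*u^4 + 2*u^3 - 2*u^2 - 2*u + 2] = 108*u^2 + 12*u - 4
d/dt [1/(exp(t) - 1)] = -1/(4*sinh(t/2)^2)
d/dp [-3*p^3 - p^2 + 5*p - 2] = -9*p^2 - 2*p + 5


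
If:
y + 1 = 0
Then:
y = -1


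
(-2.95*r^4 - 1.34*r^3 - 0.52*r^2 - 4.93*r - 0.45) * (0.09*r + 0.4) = -0.2655*r^5 - 1.3006*r^4 - 0.5828*r^3 - 0.6517*r^2 - 2.0125*r - 0.18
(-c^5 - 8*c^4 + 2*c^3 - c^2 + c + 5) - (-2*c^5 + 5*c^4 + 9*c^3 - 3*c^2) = c^5 - 13*c^4 - 7*c^3 + 2*c^2 + c + 5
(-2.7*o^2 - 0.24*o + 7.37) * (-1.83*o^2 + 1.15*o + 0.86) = 4.941*o^4 - 2.6658*o^3 - 16.0851*o^2 + 8.2691*o + 6.3382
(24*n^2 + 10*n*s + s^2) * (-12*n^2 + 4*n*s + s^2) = -288*n^4 - 24*n^3*s + 52*n^2*s^2 + 14*n*s^3 + s^4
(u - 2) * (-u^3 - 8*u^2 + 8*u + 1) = -u^4 - 6*u^3 + 24*u^2 - 15*u - 2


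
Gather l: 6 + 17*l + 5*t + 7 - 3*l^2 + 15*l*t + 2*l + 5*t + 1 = -3*l^2 + l*(15*t + 19) + 10*t + 14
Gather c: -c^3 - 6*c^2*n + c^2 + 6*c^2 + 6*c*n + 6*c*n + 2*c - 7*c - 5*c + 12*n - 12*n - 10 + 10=-c^3 + c^2*(7 - 6*n) + c*(12*n - 10)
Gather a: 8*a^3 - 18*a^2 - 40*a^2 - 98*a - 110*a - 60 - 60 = 8*a^3 - 58*a^2 - 208*a - 120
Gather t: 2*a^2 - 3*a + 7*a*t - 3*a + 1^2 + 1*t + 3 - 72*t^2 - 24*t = 2*a^2 - 6*a - 72*t^2 + t*(7*a - 23) + 4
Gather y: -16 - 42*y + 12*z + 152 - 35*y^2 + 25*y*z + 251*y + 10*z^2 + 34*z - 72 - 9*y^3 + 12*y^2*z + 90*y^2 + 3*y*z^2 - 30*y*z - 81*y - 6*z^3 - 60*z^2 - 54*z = -9*y^3 + y^2*(12*z + 55) + y*(3*z^2 - 5*z + 128) - 6*z^3 - 50*z^2 - 8*z + 64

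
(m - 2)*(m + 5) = m^2 + 3*m - 10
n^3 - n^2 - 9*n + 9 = (n - 3)*(n - 1)*(n + 3)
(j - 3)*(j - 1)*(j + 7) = j^3 + 3*j^2 - 25*j + 21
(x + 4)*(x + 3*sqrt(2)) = x^2 + 4*x + 3*sqrt(2)*x + 12*sqrt(2)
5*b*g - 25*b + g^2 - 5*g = (5*b + g)*(g - 5)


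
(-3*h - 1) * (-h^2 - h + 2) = 3*h^3 + 4*h^2 - 5*h - 2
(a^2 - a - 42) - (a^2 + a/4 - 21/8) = -5*a/4 - 315/8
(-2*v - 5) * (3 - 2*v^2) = 4*v^3 + 10*v^2 - 6*v - 15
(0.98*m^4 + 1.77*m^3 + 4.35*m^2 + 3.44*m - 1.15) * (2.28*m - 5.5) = 2.2344*m^5 - 1.3544*m^4 + 0.182999999999998*m^3 - 16.0818*m^2 - 21.542*m + 6.325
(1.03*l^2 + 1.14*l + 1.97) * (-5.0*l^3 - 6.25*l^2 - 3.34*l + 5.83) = -5.15*l^5 - 12.1375*l^4 - 20.4152*l^3 - 10.1152*l^2 + 0.0663999999999998*l + 11.4851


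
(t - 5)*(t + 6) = t^2 + t - 30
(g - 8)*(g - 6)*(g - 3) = g^3 - 17*g^2 + 90*g - 144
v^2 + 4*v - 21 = (v - 3)*(v + 7)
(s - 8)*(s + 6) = s^2 - 2*s - 48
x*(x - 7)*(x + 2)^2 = x^4 - 3*x^3 - 24*x^2 - 28*x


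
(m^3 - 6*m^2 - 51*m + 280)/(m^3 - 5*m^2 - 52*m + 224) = (m - 5)/(m - 4)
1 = 1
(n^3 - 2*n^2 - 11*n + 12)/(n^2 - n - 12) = n - 1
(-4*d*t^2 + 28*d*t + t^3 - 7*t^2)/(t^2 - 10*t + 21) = t*(-4*d + t)/(t - 3)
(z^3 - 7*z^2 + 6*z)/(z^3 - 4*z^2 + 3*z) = (z - 6)/(z - 3)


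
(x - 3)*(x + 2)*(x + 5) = x^3 + 4*x^2 - 11*x - 30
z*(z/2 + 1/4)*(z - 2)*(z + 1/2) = z^4/2 - z^3/2 - 7*z^2/8 - z/4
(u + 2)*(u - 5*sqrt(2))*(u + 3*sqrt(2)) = u^3 - 2*sqrt(2)*u^2 + 2*u^2 - 30*u - 4*sqrt(2)*u - 60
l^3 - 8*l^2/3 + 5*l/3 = l*(l - 5/3)*(l - 1)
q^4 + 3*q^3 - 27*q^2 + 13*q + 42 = (q - 3)*(q - 2)*(q + 1)*(q + 7)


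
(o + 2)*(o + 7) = o^2 + 9*o + 14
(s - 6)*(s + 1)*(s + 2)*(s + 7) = s^4 + 4*s^3 - 37*s^2 - 124*s - 84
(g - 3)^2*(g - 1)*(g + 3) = g^4 - 4*g^3 - 6*g^2 + 36*g - 27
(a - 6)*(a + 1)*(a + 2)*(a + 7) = a^4 + 4*a^3 - 37*a^2 - 124*a - 84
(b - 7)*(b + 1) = b^2 - 6*b - 7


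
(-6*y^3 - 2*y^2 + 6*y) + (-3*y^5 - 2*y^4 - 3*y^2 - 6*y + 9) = -3*y^5 - 2*y^4 - 6*y^3 - 5*y^2 + 9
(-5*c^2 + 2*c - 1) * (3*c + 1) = -15*c^3 + c^2 - c - 1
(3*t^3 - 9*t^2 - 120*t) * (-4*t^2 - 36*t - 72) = -12*t^5 - 72*t^4 + 588*t^3 + 4968*t^2 + 8640*t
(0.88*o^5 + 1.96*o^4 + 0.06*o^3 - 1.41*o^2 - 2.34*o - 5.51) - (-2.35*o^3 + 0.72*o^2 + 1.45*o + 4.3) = 0.88*o^5 + 1.96*o^4 + 2.41*o^3 - 2.13*o^2 - 3.79*o - 9.81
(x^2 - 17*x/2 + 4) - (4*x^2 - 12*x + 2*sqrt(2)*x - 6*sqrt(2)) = -3*x^2 - 2*sqrt(2)*x + 7*x/2 + 4 + 6*sqrt(2)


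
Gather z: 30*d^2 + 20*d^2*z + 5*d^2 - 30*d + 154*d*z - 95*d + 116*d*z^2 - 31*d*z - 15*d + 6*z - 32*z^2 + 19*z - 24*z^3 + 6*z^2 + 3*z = 35*d^2 - 140*d - 24*z^3 + z^2*(116*d - 26) + z*(20*d^2 + 123*d + 28)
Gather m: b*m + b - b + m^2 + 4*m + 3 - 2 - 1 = m^2 + m*(b + 4)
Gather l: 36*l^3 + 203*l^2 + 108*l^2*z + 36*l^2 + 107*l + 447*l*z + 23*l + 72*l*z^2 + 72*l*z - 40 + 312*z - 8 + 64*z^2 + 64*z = 36*l^3 + l^2*(108*z + 239) + l*(72*z^2 + 519*z + 130) + 64*z^2 + 376*z - 48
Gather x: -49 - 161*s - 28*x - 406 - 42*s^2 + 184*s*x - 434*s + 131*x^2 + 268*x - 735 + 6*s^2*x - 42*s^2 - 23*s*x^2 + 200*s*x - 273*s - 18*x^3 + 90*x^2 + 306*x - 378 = -84*s^2 - 868*s - 18*x^3 + x^2*(221 - 23*s) + x*(6*s^2 + 384*s + 546) - 1568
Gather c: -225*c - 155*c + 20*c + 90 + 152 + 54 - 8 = 288 - 360*c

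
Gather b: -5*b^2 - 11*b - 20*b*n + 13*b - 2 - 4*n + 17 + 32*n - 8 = -5*b^2 + b*(2 - 20*n) + 28*n + 7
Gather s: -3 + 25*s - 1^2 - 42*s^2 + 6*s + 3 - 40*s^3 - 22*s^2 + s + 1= -40*s^3 - 64*s^2 + 32*s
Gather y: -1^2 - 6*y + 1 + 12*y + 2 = 6*y + 2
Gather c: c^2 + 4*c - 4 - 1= c^2 + 4*c - 5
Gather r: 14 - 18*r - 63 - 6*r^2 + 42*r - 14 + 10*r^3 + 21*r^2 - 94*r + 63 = 10*r^3 + 15*r^2 - 70*r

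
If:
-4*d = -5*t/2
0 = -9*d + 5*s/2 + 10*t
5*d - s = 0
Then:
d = 0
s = 0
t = 0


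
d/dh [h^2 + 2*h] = 2*h + 2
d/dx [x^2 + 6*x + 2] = 2*x + 6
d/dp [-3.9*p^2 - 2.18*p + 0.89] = -7.8*p - 2.18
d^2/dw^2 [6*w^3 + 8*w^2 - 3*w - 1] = 36*w + 16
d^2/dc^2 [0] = 0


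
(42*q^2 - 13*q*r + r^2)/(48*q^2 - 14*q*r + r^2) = (7*q - r)/(8*q - r)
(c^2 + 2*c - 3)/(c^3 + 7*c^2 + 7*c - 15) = 1/(c + 5)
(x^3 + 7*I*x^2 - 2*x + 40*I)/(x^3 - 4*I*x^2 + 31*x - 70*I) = (x + 4*I)/(x - 7*I)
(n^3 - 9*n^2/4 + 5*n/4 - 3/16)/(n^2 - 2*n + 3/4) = n - 1/4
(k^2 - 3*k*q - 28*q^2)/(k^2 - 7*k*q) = (k + 4*q)/k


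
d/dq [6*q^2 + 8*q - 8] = 12*q + 8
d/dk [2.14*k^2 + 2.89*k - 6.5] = 4.28*k + 2.89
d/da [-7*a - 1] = -7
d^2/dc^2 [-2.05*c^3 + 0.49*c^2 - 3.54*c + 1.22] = 0.98 - 12.3*c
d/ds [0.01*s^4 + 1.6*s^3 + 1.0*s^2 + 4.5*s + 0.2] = 0.04*s^3 + 4.8*s^2 + 2.0*s + 4.5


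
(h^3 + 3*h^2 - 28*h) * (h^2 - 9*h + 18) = h^5 - 6*h^4 - 37*h^3 + 306*h^2 - 504*h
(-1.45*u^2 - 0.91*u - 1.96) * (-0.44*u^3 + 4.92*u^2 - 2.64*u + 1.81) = 0.638*u^5 - 6.7336*u^4 + 0.2132*u^3 - 9.8653*u^2 + 3.5273*u - 3.5476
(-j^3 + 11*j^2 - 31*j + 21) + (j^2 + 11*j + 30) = -j^3 + 12*j^2 - 20*j + 51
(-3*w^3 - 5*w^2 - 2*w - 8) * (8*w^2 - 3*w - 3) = -24*w^5 - 31*w^4 + 8*w^3 - 43*w^2 + 30*w + 24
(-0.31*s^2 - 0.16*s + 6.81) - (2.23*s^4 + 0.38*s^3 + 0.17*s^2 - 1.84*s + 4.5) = -2.23*s^4 - 0.38*s^3 - 0.48*s^2 + 1.68*s + 2.31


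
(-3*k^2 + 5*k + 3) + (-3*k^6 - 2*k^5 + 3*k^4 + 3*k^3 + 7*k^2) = -3*k^6 - 2*k^5 + 3*k^4 + 3*k^3 + 4*k^2 + 5*k + 3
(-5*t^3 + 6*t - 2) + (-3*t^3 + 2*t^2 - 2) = -8*t^3 + 2*t^2 + 6*t - 4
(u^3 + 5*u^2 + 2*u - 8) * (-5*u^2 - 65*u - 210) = -5*u^5 - 90*u^4 - 545*u^3 - 1140*u^2 + 100*u + 1680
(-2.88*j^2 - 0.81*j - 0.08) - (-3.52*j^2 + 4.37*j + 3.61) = 0.64*j^2 - 5.18*j - 3.69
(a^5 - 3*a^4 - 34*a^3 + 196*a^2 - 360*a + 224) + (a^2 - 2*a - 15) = a^5 - 3*a^4 - 34*a^3 + 197*a^2 - 362*a + 209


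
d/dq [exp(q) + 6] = exp(q)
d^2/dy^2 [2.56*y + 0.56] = 0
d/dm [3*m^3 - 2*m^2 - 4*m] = 9*m^2 - 4*m - 4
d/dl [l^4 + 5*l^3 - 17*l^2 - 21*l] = 4*l^3 + 15*l^2 - 34*l - 21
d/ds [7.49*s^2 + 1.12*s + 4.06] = 14.98*s + 1.12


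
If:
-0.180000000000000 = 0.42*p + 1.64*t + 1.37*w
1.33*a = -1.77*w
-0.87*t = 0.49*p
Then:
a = -1.33082706766917*w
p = 2.71999087174806*w + 0.357371063441351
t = -1.53194888178914*w - 0.201277955271566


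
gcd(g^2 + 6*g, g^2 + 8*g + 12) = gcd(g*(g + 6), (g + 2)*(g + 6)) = g + 6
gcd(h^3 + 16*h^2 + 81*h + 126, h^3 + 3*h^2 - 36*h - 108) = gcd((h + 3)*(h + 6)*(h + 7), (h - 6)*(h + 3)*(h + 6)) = h^2 + 9*h + 18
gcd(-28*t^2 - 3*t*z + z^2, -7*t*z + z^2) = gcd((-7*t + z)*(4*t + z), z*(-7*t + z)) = -7*t + z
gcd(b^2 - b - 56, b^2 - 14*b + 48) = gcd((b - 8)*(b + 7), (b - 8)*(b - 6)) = b - 8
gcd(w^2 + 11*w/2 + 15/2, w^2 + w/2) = 1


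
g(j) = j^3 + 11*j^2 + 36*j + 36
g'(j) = 3*j^2 + 22*j + 36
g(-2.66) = -0.75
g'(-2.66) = -1.29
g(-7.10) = -23.00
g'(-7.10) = 31.03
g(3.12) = 285.77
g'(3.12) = 133.84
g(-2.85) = -0.40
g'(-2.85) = -2.33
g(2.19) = 178.10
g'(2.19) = 98.57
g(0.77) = 70.70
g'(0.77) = 54.72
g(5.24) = 670.55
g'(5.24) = 233.65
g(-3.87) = 3.47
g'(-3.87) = -4.21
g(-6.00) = 0.00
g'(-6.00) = 12.00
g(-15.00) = -1404.00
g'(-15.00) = 381.00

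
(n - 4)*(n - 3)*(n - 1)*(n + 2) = n^4 - 6*n^3 + 3*n^2 + 26*n - 24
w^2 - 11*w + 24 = (w - 8)*(w - 3)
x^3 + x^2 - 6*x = x*(x - 2)*(x + 3)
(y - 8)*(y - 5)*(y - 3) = y^3 - 16*y^2 + 79*y - 120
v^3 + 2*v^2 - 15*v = v*(v - 3)*(v + 5)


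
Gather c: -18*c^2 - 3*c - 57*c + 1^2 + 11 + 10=-18*c^2 - 60*c + 22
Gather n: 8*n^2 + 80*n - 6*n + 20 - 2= 8*n^2 + 74*n + 18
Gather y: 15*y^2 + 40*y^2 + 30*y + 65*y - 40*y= 55*y^2 + 55*y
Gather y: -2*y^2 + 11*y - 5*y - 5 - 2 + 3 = -2*y^2 + 6*y - 4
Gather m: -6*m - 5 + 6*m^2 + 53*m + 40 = 6*m^2 + 47*m + 35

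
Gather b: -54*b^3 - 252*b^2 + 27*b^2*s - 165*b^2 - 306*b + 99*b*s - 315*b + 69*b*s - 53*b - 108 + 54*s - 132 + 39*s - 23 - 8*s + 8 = -54*b^3 + b^2*(27*s - 417) + b*(168*s - 674) + 85*s - 255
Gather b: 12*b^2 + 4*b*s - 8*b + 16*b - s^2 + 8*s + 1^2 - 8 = 12*b^2 + b*(4*s + 8) - s^2 + 8*s - 7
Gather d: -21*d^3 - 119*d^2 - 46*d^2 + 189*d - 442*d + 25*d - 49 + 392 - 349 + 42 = -21*d^3 - 165*d^2 - 228*d + 36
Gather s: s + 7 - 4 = s + 3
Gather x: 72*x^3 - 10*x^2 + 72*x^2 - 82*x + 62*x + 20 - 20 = 72*x^3 + 62*x^2 - 20*x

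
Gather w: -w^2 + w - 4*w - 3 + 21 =-w^2 - 3*w + 18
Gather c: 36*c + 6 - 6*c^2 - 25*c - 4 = -6*c^2 + 11*c + 2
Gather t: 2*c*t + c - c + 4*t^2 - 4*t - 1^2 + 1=4*t^2 + t*(2*c - 4)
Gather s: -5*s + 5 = 5 - 5*s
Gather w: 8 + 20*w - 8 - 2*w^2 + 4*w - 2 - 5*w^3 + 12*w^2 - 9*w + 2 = -5*w^3 + 10*w^2 + 15*w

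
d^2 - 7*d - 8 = (d - 8)*(d + 1)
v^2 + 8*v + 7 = (v + 1)*(v + 7)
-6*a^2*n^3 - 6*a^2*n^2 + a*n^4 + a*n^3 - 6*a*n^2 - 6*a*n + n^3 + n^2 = n*(-6*a + n)*(n + 1)*(a*n + 1)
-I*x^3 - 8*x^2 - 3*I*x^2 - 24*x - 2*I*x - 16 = (x + 2)*(x - 8*I)*(-I*x - I)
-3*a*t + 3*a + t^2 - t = (-3*a + t)*(t - 1)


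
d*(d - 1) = d^2 - d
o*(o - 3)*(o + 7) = o^3 + 4*o^2 - 21*o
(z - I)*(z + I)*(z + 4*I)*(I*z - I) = I*z^4 - 4*z^3 - I*z^3 + 4*z^2 + I*z^2 - 4*z - I*z + 4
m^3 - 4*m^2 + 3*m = m*(m - 3)*(m - 1)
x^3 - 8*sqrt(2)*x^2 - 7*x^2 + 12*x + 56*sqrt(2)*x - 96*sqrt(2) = (x - 4)*(x - 3)*(x - 8*sqrt(2))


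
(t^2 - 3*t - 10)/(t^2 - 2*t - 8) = (t - 5)/(t - 4)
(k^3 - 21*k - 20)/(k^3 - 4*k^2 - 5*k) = (k + 4)/k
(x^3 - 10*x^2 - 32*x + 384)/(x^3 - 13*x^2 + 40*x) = (x^2 - 2*x - 48)/(x*(x - 5))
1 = 1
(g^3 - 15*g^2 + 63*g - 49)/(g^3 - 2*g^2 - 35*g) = (g^2 - 8*g + 7)/(g*(g + 5))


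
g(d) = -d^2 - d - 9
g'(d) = -2*d - 1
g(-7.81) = -62.19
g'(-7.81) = 14.62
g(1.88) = -14.41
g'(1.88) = -4.76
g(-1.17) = -9.20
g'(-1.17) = 1.34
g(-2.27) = -11.88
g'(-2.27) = 3.54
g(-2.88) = -14.41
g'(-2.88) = 4.76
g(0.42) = -9.60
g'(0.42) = -1.84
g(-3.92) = -20.45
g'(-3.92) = 6.84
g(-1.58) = -9.92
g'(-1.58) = 2.16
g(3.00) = -21.00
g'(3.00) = -7.00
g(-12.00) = -141.00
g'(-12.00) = 23.00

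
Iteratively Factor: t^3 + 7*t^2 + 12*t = (t + 3)*(t^2 + 4*t) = (t + 3)*(t + 4)*(t)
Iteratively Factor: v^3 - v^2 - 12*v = (v - 4)*(v^2 + 3*v) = (v - 4)*(v + 3)*(v)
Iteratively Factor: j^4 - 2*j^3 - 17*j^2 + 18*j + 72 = (j + 2)*(j^3 - 4*j^2 - 9*j + 36) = (j - 4)*(j + 2)*(j^2 - 9) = (j - 4)*(j - 3)*(j + 2)*(j + 3)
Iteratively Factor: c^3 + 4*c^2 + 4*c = (c + 2)*(c^2 + 2*c) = c*(c + 2)*(c + 2)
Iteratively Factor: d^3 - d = (d - 1)*(d^2 + d) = (d - 1)*(d + 1)*(d)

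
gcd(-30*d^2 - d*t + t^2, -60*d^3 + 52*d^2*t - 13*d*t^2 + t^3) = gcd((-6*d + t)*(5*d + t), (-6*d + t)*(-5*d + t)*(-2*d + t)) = -6*d + t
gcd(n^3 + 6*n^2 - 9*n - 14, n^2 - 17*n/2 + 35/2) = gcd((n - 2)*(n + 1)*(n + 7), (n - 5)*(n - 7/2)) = 1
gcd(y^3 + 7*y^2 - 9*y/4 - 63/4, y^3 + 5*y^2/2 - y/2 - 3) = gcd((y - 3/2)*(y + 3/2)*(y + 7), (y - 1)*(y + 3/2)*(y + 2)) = y + 3/2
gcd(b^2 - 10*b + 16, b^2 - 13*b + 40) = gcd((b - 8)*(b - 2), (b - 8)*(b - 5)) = b - 8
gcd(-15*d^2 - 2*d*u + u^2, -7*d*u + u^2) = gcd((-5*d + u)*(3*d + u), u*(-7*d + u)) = 1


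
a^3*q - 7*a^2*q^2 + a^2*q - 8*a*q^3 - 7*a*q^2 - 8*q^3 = (a - 8*q)*(a + q)*(a*q + q)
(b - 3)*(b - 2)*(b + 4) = b^3 - b^2 - 14*b + 24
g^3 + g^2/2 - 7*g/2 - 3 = (g - 2)*(g + 1)*(g + 3/2)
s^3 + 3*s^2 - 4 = (s - 1)*(s + 2)^2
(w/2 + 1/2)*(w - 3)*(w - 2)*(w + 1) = w^4/2 - 3*w^3/2 - 3*w^2/2 + 7*w/2 + 3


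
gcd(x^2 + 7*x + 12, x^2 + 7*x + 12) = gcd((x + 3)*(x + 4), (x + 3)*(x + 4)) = x^2 + 7*x + 12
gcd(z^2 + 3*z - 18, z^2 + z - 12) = z - 3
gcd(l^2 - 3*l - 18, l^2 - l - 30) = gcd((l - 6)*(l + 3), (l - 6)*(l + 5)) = l - 6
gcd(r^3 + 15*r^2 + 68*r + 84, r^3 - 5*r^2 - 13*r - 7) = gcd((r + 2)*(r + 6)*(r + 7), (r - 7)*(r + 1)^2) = 1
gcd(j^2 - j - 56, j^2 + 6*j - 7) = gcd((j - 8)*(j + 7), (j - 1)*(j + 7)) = j + 7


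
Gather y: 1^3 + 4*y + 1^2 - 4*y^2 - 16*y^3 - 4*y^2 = -16*y^3 - 8*y^2 + 4*y + 2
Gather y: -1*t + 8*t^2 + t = 8*t^2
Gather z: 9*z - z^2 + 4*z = -z^2 + 13*z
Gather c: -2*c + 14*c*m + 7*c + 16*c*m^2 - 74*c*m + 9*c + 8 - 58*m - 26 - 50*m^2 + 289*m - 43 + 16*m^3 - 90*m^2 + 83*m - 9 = c*(16*m^2 - 60*m + 14) + 16*m^3 - 140*m^2 + 314*m - 70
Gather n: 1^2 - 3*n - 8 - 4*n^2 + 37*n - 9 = -4*n^2 + 34*n - 16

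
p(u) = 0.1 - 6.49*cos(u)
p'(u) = 6.49*sin(u)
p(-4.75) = -0.14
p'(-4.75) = 6.49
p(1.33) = -1.45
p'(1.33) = 6.30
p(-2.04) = 3.03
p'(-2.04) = -5.79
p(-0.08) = -6.37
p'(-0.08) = -0.52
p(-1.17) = -2.43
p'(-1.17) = -5.98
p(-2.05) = 3.09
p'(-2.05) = -5.76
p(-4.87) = -0.92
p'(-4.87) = 6.41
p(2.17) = 3.76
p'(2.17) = 5.36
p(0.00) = -6.39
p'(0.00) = 0.00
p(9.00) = 6.01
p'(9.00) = 2.67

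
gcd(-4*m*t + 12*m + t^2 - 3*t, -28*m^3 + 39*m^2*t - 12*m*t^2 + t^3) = -4*m + t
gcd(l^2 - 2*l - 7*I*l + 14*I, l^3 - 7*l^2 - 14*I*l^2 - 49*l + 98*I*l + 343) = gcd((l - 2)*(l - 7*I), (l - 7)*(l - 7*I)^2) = l - 7*I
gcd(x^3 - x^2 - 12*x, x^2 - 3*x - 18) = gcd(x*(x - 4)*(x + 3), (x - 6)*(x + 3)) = x + 3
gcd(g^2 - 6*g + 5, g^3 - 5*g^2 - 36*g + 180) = g - 5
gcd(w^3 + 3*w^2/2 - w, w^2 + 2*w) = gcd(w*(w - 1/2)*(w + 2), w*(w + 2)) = w^2 + 2*w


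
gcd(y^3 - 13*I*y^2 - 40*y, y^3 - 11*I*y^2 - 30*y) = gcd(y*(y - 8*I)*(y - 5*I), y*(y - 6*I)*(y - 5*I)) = y^2 - 5*I*y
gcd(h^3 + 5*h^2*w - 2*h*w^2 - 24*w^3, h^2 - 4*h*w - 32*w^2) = h + 4*w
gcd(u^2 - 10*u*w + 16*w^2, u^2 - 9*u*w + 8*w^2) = u - 8*w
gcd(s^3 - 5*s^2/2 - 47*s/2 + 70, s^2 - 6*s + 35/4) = s - 7/2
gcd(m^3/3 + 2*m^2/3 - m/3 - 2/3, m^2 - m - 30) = 1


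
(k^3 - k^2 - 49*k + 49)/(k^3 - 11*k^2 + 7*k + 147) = (k^2 + 6*k - 7)/(k^2 - 4*k - 21)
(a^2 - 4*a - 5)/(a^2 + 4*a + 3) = (a - 5)/(a + 3)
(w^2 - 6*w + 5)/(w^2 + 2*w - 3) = (w - 5)/(w + 3)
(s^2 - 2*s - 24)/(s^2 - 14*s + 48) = (s + 4)/(s - 8)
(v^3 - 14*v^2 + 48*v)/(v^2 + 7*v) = (v^2 - 14*v + 48)/(v + 7)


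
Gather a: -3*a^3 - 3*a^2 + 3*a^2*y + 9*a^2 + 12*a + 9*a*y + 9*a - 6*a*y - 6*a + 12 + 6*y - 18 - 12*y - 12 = -3*a^3 + a^2*(3*y + 6) + a*(3*y + 15) - 6*y - 18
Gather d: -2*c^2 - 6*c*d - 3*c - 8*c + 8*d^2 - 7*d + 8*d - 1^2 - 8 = -2*c^2 - 11*c + 8*d^2 + d*(1 - 6*c) - 9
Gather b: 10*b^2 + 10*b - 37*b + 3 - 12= 10*b^2 - 27*b - 9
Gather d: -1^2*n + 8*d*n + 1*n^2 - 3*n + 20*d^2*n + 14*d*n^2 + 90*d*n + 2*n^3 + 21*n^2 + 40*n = 20*d^2*n + d*(14*n^2 + 98*n) + 2*n^3 + 22*n^2 + 36*n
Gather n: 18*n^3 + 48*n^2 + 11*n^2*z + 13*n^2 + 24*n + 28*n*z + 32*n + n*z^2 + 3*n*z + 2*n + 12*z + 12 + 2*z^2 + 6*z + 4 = 18*n^3 + n^2*(11*z + 61) + n*(z^2 + 31*z + 58) + 2*z^2 + 18*z + 16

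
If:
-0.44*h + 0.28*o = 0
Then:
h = 0.636363636363636*o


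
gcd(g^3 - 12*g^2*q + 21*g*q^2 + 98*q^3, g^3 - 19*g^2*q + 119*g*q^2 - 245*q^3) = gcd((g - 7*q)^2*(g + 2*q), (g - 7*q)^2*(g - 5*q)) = g^2 - 14*g*q + 49*q^2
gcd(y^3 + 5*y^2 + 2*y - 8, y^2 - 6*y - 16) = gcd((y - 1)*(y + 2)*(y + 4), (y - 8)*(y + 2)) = y + 2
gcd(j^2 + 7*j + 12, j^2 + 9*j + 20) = j + 4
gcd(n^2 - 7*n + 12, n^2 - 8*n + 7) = 1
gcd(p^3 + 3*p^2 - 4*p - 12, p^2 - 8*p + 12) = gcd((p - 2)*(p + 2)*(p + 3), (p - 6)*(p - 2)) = p - 2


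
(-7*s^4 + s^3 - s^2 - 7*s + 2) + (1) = -7*s^4 + s^3 - s^2 - 7*s + 3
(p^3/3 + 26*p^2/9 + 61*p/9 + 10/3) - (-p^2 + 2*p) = p^3/3 + 35*p^2/9 + 43*p/9 + 10/3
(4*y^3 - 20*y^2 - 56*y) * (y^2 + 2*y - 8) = 4*y^5 - 12*y^4 - 128*y^3 + 48*y^2 + 448*y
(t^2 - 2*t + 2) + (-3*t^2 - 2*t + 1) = -2*t^2 - 4*t + 3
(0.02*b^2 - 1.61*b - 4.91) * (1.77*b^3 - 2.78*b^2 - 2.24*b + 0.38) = 0.0354*b^5 - 2.9053*b^4 - 4.2597*b^3 + 17.2638*b^2 + 10.3866*b - 1.8658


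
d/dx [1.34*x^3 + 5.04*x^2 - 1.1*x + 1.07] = 4.02*x^2 + 10.08*x - 1.1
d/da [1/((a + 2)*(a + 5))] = (-2*a - 7)/(a^4 + 14*a^3 + 69*a^2 + 140*a + 100)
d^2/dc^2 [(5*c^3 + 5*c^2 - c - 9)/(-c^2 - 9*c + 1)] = 14*(-52*c^3 + 21*c^2 + 33*c + 106)/(c^6 + 27*c^5 + 240*c^4 + 675*c^3 - 240*c^2 + 27*c - 1)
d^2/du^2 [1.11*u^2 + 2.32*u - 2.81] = 2.22000000000000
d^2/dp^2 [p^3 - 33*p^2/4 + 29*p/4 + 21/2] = 6*p - 33/2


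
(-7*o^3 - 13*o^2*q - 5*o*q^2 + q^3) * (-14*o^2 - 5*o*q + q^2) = 98*o^5 + 217*o^4*q + 128*o^3*q^2 - 2*o^2*q^3 - 10*o*q^4 + q^5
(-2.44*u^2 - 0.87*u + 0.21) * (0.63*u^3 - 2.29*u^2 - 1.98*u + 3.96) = -1.5372*u^5 + 5.0395*u^4 + 6.9558*u^3 - 8.4207*u^2 - 3.861*u + 0.8316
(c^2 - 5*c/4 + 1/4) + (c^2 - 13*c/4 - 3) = 2*c^2 - 9*c/2 - 11/4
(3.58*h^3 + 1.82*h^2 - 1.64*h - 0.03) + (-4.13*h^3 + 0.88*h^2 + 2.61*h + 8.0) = -0.55*h^3 + 2.7*h^2 + 0.97*h + 7.97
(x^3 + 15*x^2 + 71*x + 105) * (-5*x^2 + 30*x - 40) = -5*x^5 - 45*x^4 + 55*x^3 + 1005*x^2 + 310*x - 4200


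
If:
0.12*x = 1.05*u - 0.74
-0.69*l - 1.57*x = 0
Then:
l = -2.27536231884058*x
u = 0.114285714285714*x + 0.704761904761905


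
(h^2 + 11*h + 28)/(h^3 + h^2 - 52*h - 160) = (h + 7)/(h^2 - 3*h - 40)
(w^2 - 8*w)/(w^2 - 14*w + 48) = w/(w - 6)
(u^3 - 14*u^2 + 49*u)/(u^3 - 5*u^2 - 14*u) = (u - 7)/(u + 2)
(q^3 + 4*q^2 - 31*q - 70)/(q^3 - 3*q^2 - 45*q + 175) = (q + 2)/(q - 5)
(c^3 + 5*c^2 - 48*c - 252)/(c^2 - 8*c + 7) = (c^2 + 12*c + 36)/(c - 1)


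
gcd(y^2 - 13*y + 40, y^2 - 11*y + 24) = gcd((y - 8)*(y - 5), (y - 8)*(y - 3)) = y - 8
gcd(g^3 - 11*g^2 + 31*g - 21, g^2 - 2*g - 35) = g - 7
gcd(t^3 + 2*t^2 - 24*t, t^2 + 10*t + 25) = 1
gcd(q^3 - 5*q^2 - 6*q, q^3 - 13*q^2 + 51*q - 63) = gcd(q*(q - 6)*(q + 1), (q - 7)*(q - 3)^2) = 1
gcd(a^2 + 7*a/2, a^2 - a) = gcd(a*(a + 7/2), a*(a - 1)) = a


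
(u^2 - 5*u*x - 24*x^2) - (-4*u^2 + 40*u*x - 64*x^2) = 5*u^2 - 45*u*x + 40*x^2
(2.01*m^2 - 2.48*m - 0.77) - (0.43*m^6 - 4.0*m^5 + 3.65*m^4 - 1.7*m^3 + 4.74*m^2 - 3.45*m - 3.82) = -0.43*m^6 + 4.0*m^5 - 3.65*m^4 + 1.7*m^3 - 2.73*m^2 + 0.97*m + 3.05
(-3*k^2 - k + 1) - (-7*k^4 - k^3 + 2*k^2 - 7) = 7*k^4 + k^3 - 5*k^2 - k + 8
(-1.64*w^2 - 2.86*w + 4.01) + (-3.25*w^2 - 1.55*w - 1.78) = -4.89*w^2 - 4.41*w + 2.23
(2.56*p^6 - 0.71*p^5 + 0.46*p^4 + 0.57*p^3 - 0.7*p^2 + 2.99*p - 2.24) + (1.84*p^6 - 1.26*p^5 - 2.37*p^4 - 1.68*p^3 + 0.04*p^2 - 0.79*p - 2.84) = 4.4*p^6 - 1.97*p^5 - 1.91*p^4 - 1.11*p^3 - 0.66*p^2 + 2.2*p - 5.08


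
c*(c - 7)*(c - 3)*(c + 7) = c^4 - 3*c^3 - 49*c^2 + 147*c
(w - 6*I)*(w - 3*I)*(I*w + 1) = I*w^3 + 10*w^2 - 27*I*w - 18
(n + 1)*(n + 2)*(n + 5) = n^3 + 8*n^2 + 17*n + 10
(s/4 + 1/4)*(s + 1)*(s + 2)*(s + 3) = s^4/4 + 7*s^3/4 + 17*s^2/4 + 17*s/4 + 3/2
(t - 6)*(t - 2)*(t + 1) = t^3 - 7*t^2 + 4*t + 12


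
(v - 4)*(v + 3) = v^2 - v - 12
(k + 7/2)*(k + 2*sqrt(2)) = k^2 + 2*sqrt(2)*k + 7*k/2 + 7*sqrt(2)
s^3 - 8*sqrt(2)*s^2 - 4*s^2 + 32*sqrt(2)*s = s*(s - 4)*(s - 8*sqrt(2))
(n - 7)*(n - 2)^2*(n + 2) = n^4 - 9*n^3 + 10*n^2 + 36*n - 56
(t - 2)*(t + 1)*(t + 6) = t^3 + 5*t^2 - 8*t - 12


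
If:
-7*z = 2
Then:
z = -2/7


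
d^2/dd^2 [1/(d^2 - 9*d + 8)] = 2*(-d^2 + 9*d + (2*d - 9)^2 - 8)/(d^2 - 9*d + 8)^3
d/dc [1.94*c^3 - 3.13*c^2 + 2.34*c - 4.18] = 5.82*c^2 - 6.26*c + 2.34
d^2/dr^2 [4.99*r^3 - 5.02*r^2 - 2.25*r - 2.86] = 29.94*r - 10.04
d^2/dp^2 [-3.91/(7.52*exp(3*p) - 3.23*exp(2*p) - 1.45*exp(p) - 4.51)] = (3.91*(-45.12*exp(2*p) + 12.92*exp(p) + 2.9)*(-22.56*exp(2*p) + 6.46*exp(p) + 1.45)*exp(p) + (264.6288*exp(2*p) - 50.5172*exp(p) - 5.6695)*(-7.52*exp(3*p) + 3.23*exp(2*p) + 1.45*exp(p) + 4.51))*exp(p)/(-7.52*exp(3*p) + 3.23*exp(2*p) + 1.45*exp(p) + 4.51)^3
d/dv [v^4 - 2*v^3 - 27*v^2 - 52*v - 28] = 4*v^3 - 6*v^2 - 54*v - 52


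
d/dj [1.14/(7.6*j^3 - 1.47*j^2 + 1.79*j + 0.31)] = (-25.992*j^2 + 3.3516*j - 2.0406)/(7.6*j^3 - 1.47*j^2 + 1.79*j + 0.31)^2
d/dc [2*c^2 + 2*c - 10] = 4*c + 2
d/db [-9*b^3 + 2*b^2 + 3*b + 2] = -27*b^2 + 4*b + 3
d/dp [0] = 0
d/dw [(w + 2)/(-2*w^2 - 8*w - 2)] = (-w^2 - 4*w + 2*(w + 2)^2 - 1)/(2*(w^2 + 4*w + 1)^2)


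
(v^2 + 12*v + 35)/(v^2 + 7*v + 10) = (v + 7)/(v + 2)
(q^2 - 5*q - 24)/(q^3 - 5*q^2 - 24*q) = 1/q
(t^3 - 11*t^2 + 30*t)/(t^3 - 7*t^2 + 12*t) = (t^2 - 11*t + 30)/(t^2 - 7*t + 12)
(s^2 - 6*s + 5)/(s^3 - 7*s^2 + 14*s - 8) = (s - 5)/(s^2 - 6*s + 8)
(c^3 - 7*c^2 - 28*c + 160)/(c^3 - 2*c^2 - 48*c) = (c^2 + c - 20)/(c*(c + 6))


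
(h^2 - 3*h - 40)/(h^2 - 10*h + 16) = (h + 5)/(h - 2)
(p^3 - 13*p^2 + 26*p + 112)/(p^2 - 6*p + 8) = (p^3 - 13*p^2 + 26*p + 112)/(p^2 - 6*p + 8)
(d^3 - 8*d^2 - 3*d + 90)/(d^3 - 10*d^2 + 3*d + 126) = (d - 5)/(d - 7)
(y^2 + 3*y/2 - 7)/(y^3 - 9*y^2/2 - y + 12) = (2*y + 7)/(2*y^2 - 5*y - 12)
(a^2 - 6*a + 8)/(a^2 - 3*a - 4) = (a - 2)/(a + 1)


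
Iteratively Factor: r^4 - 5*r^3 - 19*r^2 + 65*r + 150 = (r - 5)*(r^3 - 19*r - 30) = (r - 5)*(r + 3)*(r^2 - 3*r - 10) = (r - 5)*(r + 2)*(r + 3)*(r - 5)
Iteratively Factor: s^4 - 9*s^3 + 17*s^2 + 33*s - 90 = (s - 3)*(s^3 - 6*s^2 - s + 30) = (s - 3)^2*(s^2 - 3*s - 10) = (s - 3)^2*(s + 2)*(s - 5)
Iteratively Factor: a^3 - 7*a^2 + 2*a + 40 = (a - 5)*(a^2 - 2*a - 8) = (a - 5)*(a + 2)*(a - 4)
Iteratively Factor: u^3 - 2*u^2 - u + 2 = (u + 1)*(u^2 - 3*u + 2) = (u - 2)*(u + 1)*(u - 1)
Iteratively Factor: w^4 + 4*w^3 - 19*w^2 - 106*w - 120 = (w - 5)*(w^3 + 9*w^2 + 26*w + 24) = (w - 5)*(w + 2)*(w^2 + 7*w + 12) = (w - 5)*(w + 2)*(w + 3)*(w + 4)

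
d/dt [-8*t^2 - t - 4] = -16*t - 1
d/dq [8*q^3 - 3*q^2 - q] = 24*q^2 - 6*q - 1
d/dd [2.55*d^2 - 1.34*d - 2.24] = 5.1*d - 1.34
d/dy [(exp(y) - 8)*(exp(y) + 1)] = (2*exp(y) - 7)*exp(y)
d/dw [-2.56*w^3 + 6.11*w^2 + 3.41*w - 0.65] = -7.68*w^2 + 12.22*w + 3.41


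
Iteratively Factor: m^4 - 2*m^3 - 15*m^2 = (m)*(m^3 - 2*m^2 - 15*m) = m*(m + 3)*(m^2 - 5*m) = m^2*(m + 3)*(m - 5)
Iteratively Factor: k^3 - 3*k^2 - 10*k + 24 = (k - 2)*(k^2 - k - 12) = (k - 4)*(k - 2)*(k + 3)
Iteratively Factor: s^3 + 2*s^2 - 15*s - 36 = (s + 3)*(s^2 - s - 12) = (s + 3)^2*(s - 4)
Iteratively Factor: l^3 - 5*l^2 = (l)*(l^2 - 5*l) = l*(l - 5)*(l)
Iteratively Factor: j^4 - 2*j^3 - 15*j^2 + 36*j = (j)*(j^3 - 2*j^2 - 15*j + 36) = j*(j + 4)*(j^2 - 6*j + 9) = j*(j - 3)*(j + 4)*(j - 3)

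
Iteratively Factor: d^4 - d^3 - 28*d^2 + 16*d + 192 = (d + 4)*(d^3 - 5*d^2 - 8*d + 48) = (d - 4)*(d + 4)*(d^2 - d - 12) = (d - 4)^2*(d + 4)*(d + 3)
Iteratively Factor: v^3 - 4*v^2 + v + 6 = (v - 2)*(v^2 - 2*v - 3) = (v - 3)*(v - 2)*(v + 1)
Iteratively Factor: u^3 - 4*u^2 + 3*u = (u - 1)*(u^2 - 3*u) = u*(u - 1)*(u - 3)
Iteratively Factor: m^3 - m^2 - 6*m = (m)*(m^2 - m - 6) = m*(m - 3)*(m + 2)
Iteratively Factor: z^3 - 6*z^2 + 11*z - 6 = (z - 1)*(z^2 - 5*z + 6) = (z - 3)*(z - 1)*(z - 2)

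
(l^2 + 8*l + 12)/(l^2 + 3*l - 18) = (l + 2)/(l - 3)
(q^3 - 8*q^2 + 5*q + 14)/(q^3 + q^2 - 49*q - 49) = (q - 2)/(q + 7)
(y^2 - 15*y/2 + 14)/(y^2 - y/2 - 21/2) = (y - 4)/(y + 3)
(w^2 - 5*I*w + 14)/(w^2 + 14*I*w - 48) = (w^2 - 5*I*w + 14)/(w^2 + 14*I*w - 48)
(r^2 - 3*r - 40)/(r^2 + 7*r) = (r^2 - 3*r - 40)/(r*(r + 7))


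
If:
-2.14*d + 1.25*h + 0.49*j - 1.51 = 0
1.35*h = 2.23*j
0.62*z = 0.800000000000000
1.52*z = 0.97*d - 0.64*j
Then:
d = 5.39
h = 8.44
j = 5.11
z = 1.29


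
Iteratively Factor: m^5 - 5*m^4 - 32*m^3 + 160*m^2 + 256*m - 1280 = (m - 5)*(m^4 - 32*m^2 + 256) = (m - 5)*(m + 4)*(m^3 - 4*m^2 - 16*m + 64) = (m - 5)*(m - 4)*(m + 4)*(m^2 - 16) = (m - 5)*(m - 4)^2*(m + 4)*(m + 4)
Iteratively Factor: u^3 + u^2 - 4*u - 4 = (u - 2)*(u^2 + 3*u + 2) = (u - 2)*(u + 2)*(u + 1)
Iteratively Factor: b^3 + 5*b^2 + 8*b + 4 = (b + 1)*(b^2 + 4*b + 4) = (b + 1)*(b + 2)*(b + 2)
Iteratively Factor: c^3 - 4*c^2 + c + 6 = (c - 3)*(c^2 - c - 2) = (c - 3)*(c - 2)*(c + 1)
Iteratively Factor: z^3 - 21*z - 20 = (z + 1)*(z^2 - z - 20) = (z - 5)*(z + 1)*(z + 4)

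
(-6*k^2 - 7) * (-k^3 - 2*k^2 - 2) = 6*k^5 + 12*k^4 + 7*k^3 + 26*k^2 + 14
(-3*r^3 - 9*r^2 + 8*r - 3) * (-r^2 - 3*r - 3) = 3*r^5 + 18*r^4 + 28*r^3 + 6*r^2 - 15*r + 9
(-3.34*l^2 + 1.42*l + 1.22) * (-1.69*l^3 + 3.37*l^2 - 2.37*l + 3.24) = 5.6446*l^5 - 13.6556*l^4 + 10.6394*l^3 - 10.0756*l^2 + 1.7094*l + 3.9528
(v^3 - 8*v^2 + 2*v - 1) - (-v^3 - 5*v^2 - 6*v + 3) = 2*v^3 - 3*v^2 + 8*v - 4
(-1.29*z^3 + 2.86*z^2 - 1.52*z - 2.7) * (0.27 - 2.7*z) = 3.483*z^4 - 8.0703*z^3 + 4.8762*z^2 + 6.8796*z - 0.729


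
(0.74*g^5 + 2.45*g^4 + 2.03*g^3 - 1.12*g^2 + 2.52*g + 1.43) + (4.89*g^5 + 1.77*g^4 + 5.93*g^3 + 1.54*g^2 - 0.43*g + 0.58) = 5.63*g^5 + 4.22*g^4 + 7.96*g^3 + 0.42*g^2 + 2.09*g + 2.01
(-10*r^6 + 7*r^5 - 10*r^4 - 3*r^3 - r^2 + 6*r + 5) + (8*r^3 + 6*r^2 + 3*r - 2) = -10*r^6 + 7*r^5 - 10*r^4 + 5*r^3 + 5*r^2 + 9*r + 3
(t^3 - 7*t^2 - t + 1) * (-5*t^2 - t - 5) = -5*t^5 + 34*t^4 + 7*t^3 + 31*t^2 + 4*t - 5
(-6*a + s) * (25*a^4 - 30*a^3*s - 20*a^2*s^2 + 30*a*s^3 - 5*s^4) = -150*a^5 + 205*a^4*s + 90*a^3*s^2 - 200*a^2*s^3 + 60*a*s^4 - 5*s^5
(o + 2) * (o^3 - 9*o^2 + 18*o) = o^4 - 7*o^3 + 36*o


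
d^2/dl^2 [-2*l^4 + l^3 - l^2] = -24*l^2 + 6*l - 2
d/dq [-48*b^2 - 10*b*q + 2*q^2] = -10*b + 4*q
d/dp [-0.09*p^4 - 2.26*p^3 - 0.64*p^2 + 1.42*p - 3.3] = -0.36*p^3 - 6.78*p^2 - 1.28*p + 1.42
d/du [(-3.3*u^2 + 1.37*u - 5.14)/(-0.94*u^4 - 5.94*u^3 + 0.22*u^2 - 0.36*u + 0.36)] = (-6.204*u^5 - 15.7386*u^4 - 3.05079999999999*u^3 - 90.7082*u^2 - 0.1144*u - 1.3572)/(0.8836*u^8 + 11.1672*u^7 + 34.87*u^6 - 1.9368*u^5 + 3.6484*u^4 - 4.4352*u^3 + 0.288*u^2 - 0.2592*u + 0.1296)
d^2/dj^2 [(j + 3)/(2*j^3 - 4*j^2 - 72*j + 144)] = ((j + 3)*(-3*j^2 + 4*j + 36)^2 + (-3*j^2 + 4*j - (j + 3)*(3*j - 2) + 36)*(j^3 - 2*j^2 - 36*j + 72))/(j^3 - 2*j^2 - 36*j + 72)^3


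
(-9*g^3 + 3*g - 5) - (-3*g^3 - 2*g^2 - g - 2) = -6*g^3 + 2*g^2 + 4*g - 3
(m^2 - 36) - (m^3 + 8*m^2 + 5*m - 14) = -m^3 - 7*m^2 - 5*m - 22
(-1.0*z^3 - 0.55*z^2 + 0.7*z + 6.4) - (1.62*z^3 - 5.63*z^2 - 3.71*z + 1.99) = -2.62*z^3 + 5.08*z^2 + 4.41*z + 4.41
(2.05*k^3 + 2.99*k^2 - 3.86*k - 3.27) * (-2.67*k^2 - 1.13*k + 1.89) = -5.4735*k^5 - 10.2998*k^4 + 10.802*k^3 + 18.7438*k^2 - 3.6003*k - 6.1803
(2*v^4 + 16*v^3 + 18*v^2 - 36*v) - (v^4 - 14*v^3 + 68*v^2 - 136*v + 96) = v^4 + 30*v^3 - 50*v^2 + 100*v - 96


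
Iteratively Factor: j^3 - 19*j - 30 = (j + 2)*(j^2 - 2*j - 15) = (j + 2)*(j + 3)*(j - 5)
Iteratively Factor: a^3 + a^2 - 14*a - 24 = (a + 3)*(a^2 - 2*a - 8) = (a - 4)*(a + 3)*(a + 2)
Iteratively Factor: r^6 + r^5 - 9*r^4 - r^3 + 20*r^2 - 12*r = (r - 1)*(r^5 + 2*r^4 - 7*r^3 - 8*r^2 + 12*r) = (r - 1)*(r + 3)*(r^4 - r^3 - 4*r^2 + 4*r) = (r - 1)*(r + 2)*(r + 3)*(r^3 - 3*r^2 + 2*r) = (r - 2)*(r - 1)*(r + 2)*(r + 3)*(r^2 - r) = r*(r - 2)*(r - 1)*(r + 2)*(r + 3)*(r - 1)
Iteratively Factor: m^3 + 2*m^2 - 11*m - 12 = (m + 4)*(m^2 - 2*m - 3) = (m + 1)*(m + 4)*(m - 3)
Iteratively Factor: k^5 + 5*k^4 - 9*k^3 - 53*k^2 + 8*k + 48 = (k + 4)*(k^4 + k^3 - 13*k^2 - k + 12) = (k + 4)^2*(k^3 - 3*k^2 - k + 3) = (k - 3)*(k + 4)^2*(k^2 - 1) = (k - 3)*(k + 1)*(k + 4)^2*(k - 1)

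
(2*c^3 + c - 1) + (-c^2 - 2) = 2*c^3 - c^2 + c - 3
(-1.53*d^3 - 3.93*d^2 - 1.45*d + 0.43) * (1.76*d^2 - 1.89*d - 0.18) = -2.6928*d^5 - 4.0251*d^4 + 5.1511*d^3 + 4.2047*d^2 - 0.5517*d - 0.0774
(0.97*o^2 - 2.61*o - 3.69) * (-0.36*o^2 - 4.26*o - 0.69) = -0.3492*o^4 - 3.1926*o^3 + 11.7777*o^2 + 17.5203*o + 2.5461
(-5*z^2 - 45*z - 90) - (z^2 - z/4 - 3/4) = -6*z^2 - 179*z/4 - 357/4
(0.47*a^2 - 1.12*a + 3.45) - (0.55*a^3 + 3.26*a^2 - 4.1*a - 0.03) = -0.55*a^3 - 2.79*a^2 + 2.98*a + 3.48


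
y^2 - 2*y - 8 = (y - 4)*(y + 2)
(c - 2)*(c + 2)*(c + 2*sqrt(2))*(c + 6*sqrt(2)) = c^4 + 8*sqrt(2)*c^3 + 20*c^2 - 32*sqrt(2)*c - 96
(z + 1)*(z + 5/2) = z^2 + 7*z/2 + 5/2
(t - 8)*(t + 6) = t^2 - 2*t - 48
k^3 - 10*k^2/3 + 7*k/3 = k*(k - 7/3)*(k - 1)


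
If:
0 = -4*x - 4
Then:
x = -1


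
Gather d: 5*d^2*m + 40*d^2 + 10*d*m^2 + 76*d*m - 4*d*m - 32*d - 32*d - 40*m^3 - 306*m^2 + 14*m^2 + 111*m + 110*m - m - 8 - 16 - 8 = d^2*(5*m + 40) + d*(10*m^2 + 72*m - 64) - 40*m^3 - 292*m^2 + 220*m - 32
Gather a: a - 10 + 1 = a - 9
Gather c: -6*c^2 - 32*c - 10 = -6*c^2 - 32*c - 10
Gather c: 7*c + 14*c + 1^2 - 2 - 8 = 21*c - 9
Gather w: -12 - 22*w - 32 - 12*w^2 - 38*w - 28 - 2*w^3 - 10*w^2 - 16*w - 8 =-2*w^3 - 22*w^2 - 76*w - 80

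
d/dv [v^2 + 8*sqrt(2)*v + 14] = 2*v + 8*sqrt(2)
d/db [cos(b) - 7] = -sin(b)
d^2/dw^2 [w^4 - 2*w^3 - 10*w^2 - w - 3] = 12*w^2 - 12*w - 20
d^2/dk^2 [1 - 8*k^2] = -16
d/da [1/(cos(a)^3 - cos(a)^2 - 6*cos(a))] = (3*sin(a) - 6*sin(a)/cos(a)^2 - 2*tan(a))/(sin(a)^2 + cos(a) + 5)^2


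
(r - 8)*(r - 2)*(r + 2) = r^3 - 8*r^2 - 4*r + 32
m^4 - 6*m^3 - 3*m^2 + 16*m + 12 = (m - 6)*(m - 2)*(m + 1)^2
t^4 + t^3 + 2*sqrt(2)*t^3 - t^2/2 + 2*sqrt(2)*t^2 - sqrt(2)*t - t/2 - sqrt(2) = (t + 1)*(t - sqrt(2)/2)*(t + sqrt(2)/2)*(t + 2*sqrt(2))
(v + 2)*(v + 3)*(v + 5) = v^3 + 10*v^2 + 31*v + 30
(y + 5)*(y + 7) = y^2 + 12*y + 35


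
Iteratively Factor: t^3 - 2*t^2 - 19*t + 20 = (t + 4)*(t^2 - 6*t + 5) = (t - 1)*(t + 4)*(t - 5)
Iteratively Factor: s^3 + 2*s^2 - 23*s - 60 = (s + 3)*(s^2 - s - 20) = (s - 5)*(s + 3)*(s + 4)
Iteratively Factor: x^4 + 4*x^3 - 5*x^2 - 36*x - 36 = (x + 2)*(x^3 + 2*x^2 - 9*x - 18) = (x + 2)*(x + 3)*(x^2 - x - 6) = (x - 3)*(x + 2)*(x + 3)*(x + 2)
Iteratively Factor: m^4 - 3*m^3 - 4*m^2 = (m - 4)*(m^3 + m^2) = m*(m - 4)*(m^2 + m) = m^2*(m - 4)*(m + 1)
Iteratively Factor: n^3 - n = (n)*(n^2 - 1) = n*(n + 1)*(n - 1)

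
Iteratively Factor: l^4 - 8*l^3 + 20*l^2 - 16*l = (l - 4)*(l^3 - 4*l^2 + 4*l) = l*(l - 4)*(l^2 - 4*l + 4) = l*(l - 4)*(l - 2)*(l - 2)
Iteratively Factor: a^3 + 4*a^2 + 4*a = (a + 2)*(a^2 + 2*a) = a*(a + 2)*(a + 2)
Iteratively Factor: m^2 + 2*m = (m)*(m + 2)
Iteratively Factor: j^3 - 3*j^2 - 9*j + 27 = (j - 3)*(j^2 - 9) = (j - 3)^2*(j + 3)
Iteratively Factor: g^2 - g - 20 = (g - 5)*(g + 4)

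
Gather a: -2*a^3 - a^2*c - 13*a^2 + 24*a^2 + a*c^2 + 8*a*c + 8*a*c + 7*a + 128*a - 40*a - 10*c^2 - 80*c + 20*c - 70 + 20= -2*a^3 + a^2*(11 - c) + a*(c^2 + 16*c + 95) - 10*c^2 - 60*c - 50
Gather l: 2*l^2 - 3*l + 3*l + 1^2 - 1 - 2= 2*l^2 - 2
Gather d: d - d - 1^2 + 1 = 0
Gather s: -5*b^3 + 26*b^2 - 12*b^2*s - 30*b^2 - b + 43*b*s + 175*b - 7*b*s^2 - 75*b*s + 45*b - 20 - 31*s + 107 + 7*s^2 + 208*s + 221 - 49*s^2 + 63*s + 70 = -5*b^3 - 4*b^2 + 219*b + s^2*(-7*b - 42) + s*(-12*b^2 - 32*b + 240) + 378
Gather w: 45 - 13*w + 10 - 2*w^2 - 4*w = -2*w^2 - 17*w + 55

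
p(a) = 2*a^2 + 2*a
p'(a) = 4*a + 2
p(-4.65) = 33.94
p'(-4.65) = -16.60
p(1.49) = 7.42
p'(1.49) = 7.96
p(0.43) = 1.23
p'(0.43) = 3.72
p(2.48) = 17.26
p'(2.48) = 11.92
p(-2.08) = 4.49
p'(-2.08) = -6.32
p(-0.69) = -0.43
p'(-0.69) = -0.76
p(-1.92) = 3.53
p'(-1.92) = -5.68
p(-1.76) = 2.68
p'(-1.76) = -5.04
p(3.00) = 24.00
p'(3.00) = 14.00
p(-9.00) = 144.00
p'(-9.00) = -34.00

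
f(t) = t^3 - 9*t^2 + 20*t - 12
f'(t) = 3*t^2 - 18*t + 20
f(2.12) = -0.52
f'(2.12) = -4.68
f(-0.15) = -15.21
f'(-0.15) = 22.77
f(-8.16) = -1317.81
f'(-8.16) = 366.64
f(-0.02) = -12.40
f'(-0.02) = 20.36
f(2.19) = -0.86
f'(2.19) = -5.03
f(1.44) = 1.12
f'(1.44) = 0.30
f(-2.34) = -120.89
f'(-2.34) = 78.55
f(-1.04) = -43.66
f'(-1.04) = 41.96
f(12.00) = 660.00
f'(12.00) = 236.00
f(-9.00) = -1650.00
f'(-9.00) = 425.00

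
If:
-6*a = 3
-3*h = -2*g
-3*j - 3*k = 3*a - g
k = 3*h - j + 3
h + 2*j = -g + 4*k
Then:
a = -1/2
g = -3/2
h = -1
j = 5/12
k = -5/12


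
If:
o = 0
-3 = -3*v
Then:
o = 0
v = 1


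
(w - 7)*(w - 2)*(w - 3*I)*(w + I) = w^4 - 9*w^3 - 2*I*w^3 + 17*w^2 + 18*I*w^2 - 27*w - 28*I*w + 42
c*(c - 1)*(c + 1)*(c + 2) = c^4 + 2*c^3 - c^2 - 2*c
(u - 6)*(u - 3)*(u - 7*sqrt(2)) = u^3 - 7*sqrt(2)*u^2 - 9*u^2 + 18*u + 63*sqrt(2)*u - 126*sqrt(2)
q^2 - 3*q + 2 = (q - 2)*(q - 1)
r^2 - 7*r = r*(r - 7)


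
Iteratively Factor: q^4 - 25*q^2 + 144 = (q - 4)*(q^3 + 4*q^2 - 9*q - 36) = (q - 4)*(q + 3)*(q^2 + q - 12) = (q - 4)*(q - 3)*(q + 3)*(q + 4)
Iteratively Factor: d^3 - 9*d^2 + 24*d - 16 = (d - 4)*(d^2 - 5*d + 4) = (d - 4)*(d - 1)*(d - 4)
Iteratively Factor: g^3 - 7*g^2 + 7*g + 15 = (g - 3)*(g^2 - 4*g - 5) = (g - 5)*(g - 3)*(g + 1)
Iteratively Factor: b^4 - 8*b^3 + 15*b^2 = (b)*(b^3 - 8*b^2 + 15*b) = b^2*(b^2 - 8*b + 15) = b^2*(b - 5)*(b - 3)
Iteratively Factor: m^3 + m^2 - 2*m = (m - 1)*(m^2 + 2*m) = (m - 1)*(m + 2)*(m)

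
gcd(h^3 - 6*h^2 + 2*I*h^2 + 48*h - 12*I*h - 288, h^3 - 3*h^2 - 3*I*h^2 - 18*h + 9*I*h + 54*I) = h - 6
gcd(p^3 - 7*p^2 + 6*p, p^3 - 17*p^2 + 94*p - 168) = p - 6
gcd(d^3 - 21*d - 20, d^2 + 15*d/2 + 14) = d + 4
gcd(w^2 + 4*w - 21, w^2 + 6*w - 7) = w + 7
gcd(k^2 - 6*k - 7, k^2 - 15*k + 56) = k - 7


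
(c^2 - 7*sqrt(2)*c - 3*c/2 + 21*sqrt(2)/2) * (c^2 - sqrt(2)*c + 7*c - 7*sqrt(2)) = c^4 - 8*sqrt(2)*c^3 + 11*c^3/2 - 44*sqrt(2)*c^2 + 7*c^2/2 + 77*c + 84*sqrt(2)*c - 147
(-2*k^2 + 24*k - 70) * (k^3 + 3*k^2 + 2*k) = -2*k^5 + 18*k^4 - 2*k^3 - 162*k^2 - 140*k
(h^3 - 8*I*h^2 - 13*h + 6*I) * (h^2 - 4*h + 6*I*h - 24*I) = h^5 - 4*h^4 - 2*I*h^4 + 35*h^3 + 8*I*h^3 - 140*h^2 - 72*I*h^2 - 36*h + 288*I*h + 144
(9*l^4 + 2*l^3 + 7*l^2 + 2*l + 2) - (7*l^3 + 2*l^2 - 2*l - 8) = 9*l^4 - 5*l^3 + 5*l^2 + 4*l + 10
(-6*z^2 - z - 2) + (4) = -6*z^2 - z + 2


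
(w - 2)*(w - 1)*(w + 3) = w^3 - 7*w + 6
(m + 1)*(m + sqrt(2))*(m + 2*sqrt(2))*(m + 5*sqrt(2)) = m^4 + m^3 + 8*sqrt(2)*m^3 + 8*sqrt(2)*m^2 + 34*m^2 + 20*sqrt(2)*m + 34*m + 20*sqrt(2)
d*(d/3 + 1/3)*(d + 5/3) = d^3/3 + 8*d^2/9 + 5*d/9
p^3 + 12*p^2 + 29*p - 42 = (p - 1)*(p + 6)*(p + 7)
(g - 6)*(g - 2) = g^2 - 8*g + 12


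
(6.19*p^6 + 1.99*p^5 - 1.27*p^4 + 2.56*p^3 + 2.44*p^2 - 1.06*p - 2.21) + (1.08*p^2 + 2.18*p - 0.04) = 6.19*p^6 + 1.99*p^5 - 1.27*p^4 + 2.56*p^3 + 3.52*p^2 + 1.12*p - 2.25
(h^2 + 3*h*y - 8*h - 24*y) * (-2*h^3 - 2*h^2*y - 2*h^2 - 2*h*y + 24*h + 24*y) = -2*h^5 - 8*h^4*y + 14*h^4 - 6*h^3*y^2 + 56*h^3*y + 40*h^3 + 42*h^2*y^2 + 160*h^2*y - 192*h^2 + 120*h*y^2 - 768*h*y - 576*y^2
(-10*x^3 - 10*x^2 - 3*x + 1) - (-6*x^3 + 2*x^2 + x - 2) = -4*x^3 - 12*x^2 - 4*x + 3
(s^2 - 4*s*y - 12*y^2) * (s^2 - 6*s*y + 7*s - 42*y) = s^4 - 10*s^3*y + 7*s^3 + 12*s^2*y^2 - 70*s^2*y + 72*s*y^3 + 84*s*y^2 + 504*y^3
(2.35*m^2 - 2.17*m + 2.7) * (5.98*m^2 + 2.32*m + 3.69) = 14.053*m^4 - 7.5246*m^3 + 19.7831*m^2 - 1.7433*m + 9.963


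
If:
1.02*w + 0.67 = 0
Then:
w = -0.66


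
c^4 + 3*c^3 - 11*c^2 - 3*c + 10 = (c - 2)*(c - 1)*(c + 1)*(c + 5)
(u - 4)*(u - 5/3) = u^2 - 17*u/3 + 20/3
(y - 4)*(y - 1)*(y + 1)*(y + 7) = y^4 + 3*y^3 - 29*y^2 - 3*y + 28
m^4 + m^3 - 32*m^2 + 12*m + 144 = (m - 4)*(m - 3)*(m + 2)*(m + 6)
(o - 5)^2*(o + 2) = o^3 - 8*o^2 + 5*o + 50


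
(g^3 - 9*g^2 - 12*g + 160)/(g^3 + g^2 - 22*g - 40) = (g - 8)/(g + 2)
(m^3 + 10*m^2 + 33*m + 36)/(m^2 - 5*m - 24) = (m^2 + 7*m + 12)/(m - 8)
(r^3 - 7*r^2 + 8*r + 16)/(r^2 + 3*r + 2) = (r^2 - 8*r + 16)/(r + 2)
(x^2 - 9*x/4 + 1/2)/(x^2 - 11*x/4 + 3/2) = (4*x - 1)/(4*x - 3)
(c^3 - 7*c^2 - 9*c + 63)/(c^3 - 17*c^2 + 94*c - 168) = (c^2 - 9)/(c^2 - 10*c + 24)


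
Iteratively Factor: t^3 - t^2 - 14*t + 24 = (t - 2)*(t^2 + t - 12) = (t - 3)*(t - 2)*(t + 4)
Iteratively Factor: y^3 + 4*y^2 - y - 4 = (y + 1)*(y^2 + 3*y - 4) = (y - 1)*(y + 1)*(y + 4)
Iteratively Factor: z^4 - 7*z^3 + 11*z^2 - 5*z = (z - 5)*(z^3 - 2*z^2 + z) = z*(z - 5)*(z^2 - 2*z + 1) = z*(z - 5)*(z - 1)*(z - 1)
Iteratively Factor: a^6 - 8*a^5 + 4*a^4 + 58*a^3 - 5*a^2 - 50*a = (a - 5)*(a^5 - 3*a^4 - 11*a^3 + 3*a^2 + 10*a) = (a - 5)*(a - 1)*(a^4 - 2*a^3 - 13*a^2 - 10*a) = (a - 5)^2*(a - 1)*(a^3 + 3*a^2 + 2*a) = a*(a - 5)^2*(a - 1)*(a^2 + 3*a + 2) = a*(a - 5)^2*(a - 1)*(a + 2)*(a + 1)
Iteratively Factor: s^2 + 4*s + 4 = (s + 2)*(s + 2)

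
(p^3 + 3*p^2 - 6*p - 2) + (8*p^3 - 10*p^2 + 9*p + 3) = 9*p^3 - 7*p^2 + 3*p + 1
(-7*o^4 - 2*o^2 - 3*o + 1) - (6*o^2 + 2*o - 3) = -7*o^4 - 8*o^2 - 5*o + 4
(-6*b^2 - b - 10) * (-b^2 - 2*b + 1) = 6*b^4 + 13*b^3 + 6*b^2 + 19*b - 10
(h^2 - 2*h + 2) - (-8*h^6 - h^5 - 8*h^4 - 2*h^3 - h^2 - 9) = 8*h^6 + h^5 + 8*h^4 + 2*h^3 + 2*h^2 - 2*h + 11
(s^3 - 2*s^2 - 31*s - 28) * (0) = 0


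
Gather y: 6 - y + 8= 14 - y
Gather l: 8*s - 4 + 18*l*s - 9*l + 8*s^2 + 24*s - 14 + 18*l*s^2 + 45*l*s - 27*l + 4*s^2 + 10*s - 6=l*(18*s^2 + 63*s - 36) + 12*s^2 + 42*s - 24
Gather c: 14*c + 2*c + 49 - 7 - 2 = 16*c + 40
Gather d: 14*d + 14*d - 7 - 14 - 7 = 28*d - 28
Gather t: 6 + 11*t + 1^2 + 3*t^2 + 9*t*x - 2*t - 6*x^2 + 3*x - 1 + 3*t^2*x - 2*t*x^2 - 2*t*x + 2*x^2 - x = t^2*(3*x + 3) + t*(-2*x^2 + 7*x + 9) - 4*x^2 + 2*x + 6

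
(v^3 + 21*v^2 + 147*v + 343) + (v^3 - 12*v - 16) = 2*v^3 + 21*v^2 + 135*v + 327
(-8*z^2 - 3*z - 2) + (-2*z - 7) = -8*z^2 - 5*z - 9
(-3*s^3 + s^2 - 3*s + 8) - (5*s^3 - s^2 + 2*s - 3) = -8*s^3 + 2*s^2 - 5*s + 11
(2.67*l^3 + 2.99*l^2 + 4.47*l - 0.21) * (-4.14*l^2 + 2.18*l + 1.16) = -11.0538*l^5 - 6.558*l^4 - 8.8904*l^3 + 14.0824*l^2 + 4.7274*l - 0.2436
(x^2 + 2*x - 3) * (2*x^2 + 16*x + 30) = 2*x^4 + 20*x^3 + 56*x^2 + 12*x - 90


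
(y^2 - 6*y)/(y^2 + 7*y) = (y - 6)/(y + 7)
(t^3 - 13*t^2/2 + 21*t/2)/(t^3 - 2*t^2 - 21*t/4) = 2*(t - 3)/(2*t + 3)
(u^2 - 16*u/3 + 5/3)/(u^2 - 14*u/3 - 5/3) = (3*u - 1)/(3*u + 1)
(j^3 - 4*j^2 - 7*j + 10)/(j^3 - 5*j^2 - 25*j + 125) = (j^2 + j - 2)/(j^2 - 25)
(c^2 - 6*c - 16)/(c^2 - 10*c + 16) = (c + 2)/(c - 2)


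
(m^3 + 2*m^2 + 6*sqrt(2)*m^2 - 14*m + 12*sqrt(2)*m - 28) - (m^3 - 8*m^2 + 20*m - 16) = 6*sqrt(2)*m^2 + 10*m^2 - 34*m + 12*sqrt(2)*m - 12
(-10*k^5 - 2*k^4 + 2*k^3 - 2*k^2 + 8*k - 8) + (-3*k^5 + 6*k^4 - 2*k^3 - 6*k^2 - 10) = -13*k^5 + 4*k^4 - 8*k^2 + 8*k - 18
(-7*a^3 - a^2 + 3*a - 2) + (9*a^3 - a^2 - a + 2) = 2*a^3 - 2*a^2 + 2*a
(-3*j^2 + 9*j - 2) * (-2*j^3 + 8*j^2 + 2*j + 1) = 6*j^5 - 42*j^4 + 70*j^3 - j^2 + 5*j - 2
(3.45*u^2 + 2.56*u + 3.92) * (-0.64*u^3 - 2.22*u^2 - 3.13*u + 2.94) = -2.208*u^5 - 9.2974*u^4 - 18.9905*u^3 - 6.5722*u^2 - 4.7432*u + 11.5248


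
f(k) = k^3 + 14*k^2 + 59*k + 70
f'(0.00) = 59.00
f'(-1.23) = 29.10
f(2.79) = 365.31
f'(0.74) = 81.36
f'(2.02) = 127.80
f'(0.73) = 81.04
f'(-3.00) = 2.00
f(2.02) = 254.55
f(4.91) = 815.57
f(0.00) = 70.00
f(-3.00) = -8.00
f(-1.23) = 16.75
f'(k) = 3*k^2 + 28*k + 59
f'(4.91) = 268.80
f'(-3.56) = -2.66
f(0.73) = 120.92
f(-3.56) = -7.73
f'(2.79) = 160.47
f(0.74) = 121.73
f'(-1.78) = 18.67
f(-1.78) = 3.70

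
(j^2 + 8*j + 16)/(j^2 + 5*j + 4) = (j + 4)/(j + 1)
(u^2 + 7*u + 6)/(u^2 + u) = (u + 6)/u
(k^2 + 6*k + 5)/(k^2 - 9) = (k^2 + 6*k + 5)/(k^2 - 9)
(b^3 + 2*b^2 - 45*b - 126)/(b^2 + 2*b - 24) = (b^2 - 4*b - 21)/(b - 4)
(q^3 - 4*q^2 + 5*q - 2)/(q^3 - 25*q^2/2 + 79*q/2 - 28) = 2*(q^2 - 3*q + 2)/(2*q^2 - 23*q + 56)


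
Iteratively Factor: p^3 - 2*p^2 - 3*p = (p + 1)*(p^2 - 3*p) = (p - 3)*(p + 1)*(p)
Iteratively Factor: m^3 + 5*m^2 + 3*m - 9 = (m + 3)*(m^2 + 2*m - 3) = (m - 1)*(m + 3)*(m + 3)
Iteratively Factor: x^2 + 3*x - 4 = (x + 4)*(x - 1)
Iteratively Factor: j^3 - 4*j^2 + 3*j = (j - 3)*(j^2 - j) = j*(j - 3)*(j - 1)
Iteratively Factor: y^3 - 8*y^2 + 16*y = (y)*(y^2 - 8*y + 16) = y*(y - 4)*(y - 4)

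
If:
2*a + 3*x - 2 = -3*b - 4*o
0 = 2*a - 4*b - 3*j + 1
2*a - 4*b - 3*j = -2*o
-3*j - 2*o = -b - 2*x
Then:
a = -9*x/16 - 3/8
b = 1/4 - 5*x/8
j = 11*x/24 - 1/4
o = 1/2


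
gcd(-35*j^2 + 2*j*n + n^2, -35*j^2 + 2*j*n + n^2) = 35*j^2 - 2*j*n - n^2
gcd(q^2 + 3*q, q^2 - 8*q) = q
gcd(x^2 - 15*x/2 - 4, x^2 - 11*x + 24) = x - 8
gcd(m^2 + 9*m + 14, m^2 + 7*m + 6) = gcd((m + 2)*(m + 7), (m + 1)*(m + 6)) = 1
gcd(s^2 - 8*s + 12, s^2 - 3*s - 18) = s - 6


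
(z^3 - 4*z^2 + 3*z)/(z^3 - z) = (z - 3)/(z + 1)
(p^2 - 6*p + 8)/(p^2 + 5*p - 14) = (p - 4)/(p + 7)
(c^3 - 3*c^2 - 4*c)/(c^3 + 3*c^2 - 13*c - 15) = c*(c - 4)/(c^2 + 2*c - 15)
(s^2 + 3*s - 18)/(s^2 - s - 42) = (s - 3)/(s - 7)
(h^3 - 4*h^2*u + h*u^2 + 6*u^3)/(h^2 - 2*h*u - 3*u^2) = h - 2*u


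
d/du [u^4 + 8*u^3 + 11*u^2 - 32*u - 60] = 4*u^3 + 24*u^2 + 22*u - 32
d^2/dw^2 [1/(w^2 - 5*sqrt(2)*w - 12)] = 2*(w^2 - 5*sqrt(2)*w - (2*w - 5*sqrt(2))^2 - 12)/(-w^2 + 5*sqrt(2)*w + 12)^3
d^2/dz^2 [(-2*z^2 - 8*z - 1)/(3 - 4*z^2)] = 4*(64*z^3 + 60*z^2 + 144*z + 15)/(64*z^6 - 144*z^4 + 108*z^2 - 27)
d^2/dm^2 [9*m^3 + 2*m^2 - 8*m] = 54*m + 4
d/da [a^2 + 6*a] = 2*a + 6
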